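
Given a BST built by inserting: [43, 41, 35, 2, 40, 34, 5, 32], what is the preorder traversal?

Tree insertion order: [43, 41, 35, 2, 40, 34, 5, 32]
Tree (level-order array): [43, 41, None, 35, None, 2, 40, None, 34, None, None, 5, None, None, 32]
Preorder traversal: [43, 41, 35, 2, 34, 5, 32, 40]


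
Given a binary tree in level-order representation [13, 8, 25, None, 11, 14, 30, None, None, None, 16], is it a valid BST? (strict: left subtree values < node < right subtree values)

Level-order array: [13, 8, 25, None, 11, 14, 30, None, None, None, 16]
Validate using subtree bounds (lo, hi): at each node, require lo < value < hi,
then recurse left with hi=value and right with lo=value.
Preorder trace (stopping at first violation):
  at node 13 with bounds (-inf, +inf): OK
  at node 8 with bounds (-inf, 13): OK
  at node 11 with bounds (8, 13): OK
  at node 25 with bounds (13, +inf): OK
  at node 14 with bounds (13, 25): OK
  at node 16 with bounds (14, 25): OK
  at node 30 with bounds (25, +inf): OK
No violation found at any node.
Result: Valid BST


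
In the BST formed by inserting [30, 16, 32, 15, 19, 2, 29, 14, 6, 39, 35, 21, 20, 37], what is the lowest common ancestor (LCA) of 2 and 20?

Tree insertion order: [30, 16, 32, 15, 19, 2, 29, 14, 6, 39, 35, 21, 20, 37]
Tree (level-order array): [30, 16, 32, 15, 19, None, 39, 2, None, None, 29, 35, None, None, 14, 21, None, None, 37, 6, None, 20]
In a BST, the LCA of p=2, q=20 is the first node v on the
root-to-leaf path with p <= v <= q (go left if both < v, right if both > v).
Walk from root:
  at 30: both 2 and 20 < 30, go left
  at 16: 2 <= 16 <= 20, this is the LCA
LCA = 16


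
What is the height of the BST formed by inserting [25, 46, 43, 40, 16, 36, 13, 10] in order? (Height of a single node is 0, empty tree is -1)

Insertion order: [25, 46, 43, 40, 16, 36, 13, 10]
Tree (level-order array): [25, 16, 46, 13, None, 43, None, 10, None, 40, None, None, None, 36]
Compute height bottom-up (empty subtree = -1):
  height(10) = 1 + max(-1, -1) = 0
  height(13) = 1 + max(0, -1) = 1
  height(16) = 1 + max(1, -1) = 2
  height(36) = 1 + max(-1, -1) = 0
  height(40) = 1 + max(0, -1) = 1
  height(43) = 1 + max(1, -1) = 2
  height(46) = 1 + max(2, -1) = 3
  height(25) = 1 + max(2, 3) = 4
Height = 4


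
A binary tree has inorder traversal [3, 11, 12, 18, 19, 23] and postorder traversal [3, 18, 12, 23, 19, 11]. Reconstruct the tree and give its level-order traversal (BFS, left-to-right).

Inorder:   [3, 11, 12, 18, 19, 23]
Postorder: [3, 18, 12, 23, 19, 11]
Algorithm: postorder visits root last, so walk postorder right-to-left;
each value is the root of the current inorder slice — split it at that
value, recurse on the right subtree first, then the left.
Recursive splits:
  root=11; inorder splits into left=[3], right=[12, 18, 19, 23]
  root=19; inorder splits into left=[12, 18], right=[23]
  root=23; inorder splits into left=[], right=[]
  root=12; inorder splits into left=[], right=[18]
  root=18; inorder splits into left=[], right=[]
  root=3; inorder splits into left=[], right=[]
Reconstructed level-order: [11, 3, 19, 12, 23, 18]


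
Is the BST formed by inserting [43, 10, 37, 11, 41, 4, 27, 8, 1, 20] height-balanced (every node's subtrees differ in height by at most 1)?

Tree (level-order array): [43, 10, None, 4, 37, 1, 8, 11, 41, None, None, None, None, None, 27, None, None, 20]
Definition: a tree is height-balanced if, at every node, |h(left) - h(right)| <= 1 (empty subtree has height -1).
Bottom-up per-node check:
  node 1: h_left=-1, h_right=-1, diff=0 [OK], height=0
  node 8: h_left=-1, h_right=-1, diff=0 [OK], height=0
  node 4: h_left=0, h_right=0, diff=0 [OK], height=1
  node 20: h_left=-1, h_right=-1, diff=0 [OK], height=0
  node 27: h_left=0, h_right=-1, diff=1 [OK], height=1
  node 11: h_left=-1, h_right=1, diff=2 [FAIL (|-1-1|=2 > 1)], height=2
  node 41: h_left=-1, h_right=-1, diff=0 [OK], height=0
  node 37: h_left=2, h_right=0, diff=2 [FAIL (|2-0|=2 > 1)], height=3
  node 10: h_left=1, h_right=3, diff=2 [FAIL (|1-3|=2 > 1)], height=4
  node 43: h_left=4, h_right=-1, diff=5 [FAIL (|4--1|=5 > 1)], height=5
Node 11 violates the condition: |-1 - 1| = 2 > 1.
Result: Not balanced


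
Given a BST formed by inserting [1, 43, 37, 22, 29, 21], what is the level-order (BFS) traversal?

Tree insertion order: [1, 43, 37, 22, 29, 21]
Tree (level-order array): [1, None, 43, 37, None, 22, None, 21, 29]
BFS from the root, enqueuing left then right child of each popped node:
  queue [1] -> pop 1, enqueue [43], visited so far: [1]
  queue [43] -> pop 43, enqueue [37], visited so far: [1, 43]
  queue [37] -> pop 37, enqueue [22], visited so far: [1, 43, 37]
  queue [22] -> pop 22, enqueue [21, 29], visited so far: [1, 43, 37, 22]
  queue [21, 29] -> pop 21, enqueue [none], visited so far: [1, 43, 37, 22, 21]
  queue [29] -> pop 29, enqueue [none], visited so far: [1, 43, 37, 22, 21, 29]
Result: [1, 43, 37, 22, 21, 29]


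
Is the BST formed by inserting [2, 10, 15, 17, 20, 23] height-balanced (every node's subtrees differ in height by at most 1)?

Tree (level-order array): [2, None, 10, None, 15, None, 17, None, 20, None, 23]
Definition: a tree is height-balanced if, at every node, |h(left) - h(right)| <= 1 (empty subtree has height -1).
Bottom-up per-node check:
  node 23: h_left=-1, h_right=-1, diff=0 [OK], height=0
  node 20: h_left=-1, h_right=0, diff=1 [OK], height=1
  node 17: h_left=-1, h_right=1, diff=2 [FAIL (|-1-1|=2 > 1)], height=2
  node 15: h_left=-1, h_right=2, diff=3 [FAIL (|-1-2|=3 > 1)], height=3
  node 10: h_left=-1, h_right=3, diff=4 [FAIL (|-1-3|=4 > 1)], height=4
  node 2: h_left=-1, h_right=4, diff=5 [FAIL (|-1-4|=5 > 1)], height=5
Node 17 violates the condition: |-1 - 1| = 2 > 1.
Result: Not balanced


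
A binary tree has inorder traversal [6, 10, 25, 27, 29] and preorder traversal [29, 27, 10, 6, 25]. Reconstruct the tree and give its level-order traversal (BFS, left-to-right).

Inorder:  [6, 10, 25, 27, 29]
Preorder: [29, 27, 10, 6, 25]
Algorithm: preorder visits root first, so consume preorder in order;
for each root, split the current inorder slice at that value into
left-subtree inorder and right-subtree inorder, then recurse.
Recursive splits:
  root=29; inorder splits into left=[6, 10, 25, 27], right=[]
  root=27; inorder splits into left=[6, 10, 25], right=[]
  root=10; inorder splits into left=[6], right=[25]
  root=6; inorder splits into left=[], right=[]
  root=25; inorder splits into left=[], right=[]
Reconstructed level-order: [29, 27, 10, 6, 25]


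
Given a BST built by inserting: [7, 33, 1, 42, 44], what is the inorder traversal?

Tree insertion order: [7, 33, 1, 42, 44]
Tree (level-order array): [7, 1, 33, None, None, None, 42, None, 44]
Inorder traversal: [1, 7, 33, 42, 44]


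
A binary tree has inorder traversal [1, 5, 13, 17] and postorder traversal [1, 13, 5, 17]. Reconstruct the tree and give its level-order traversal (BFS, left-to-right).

Inorder:   [1, 5, 13, 17]
Postorder: [1, 13, 5, 17]
Algorithm: postorder visits root last, so walk postorder right-to-left;
each value is the root of the current inorder slice — split it at that
value, recurse on the right subtree first, then the left.
Recursive splits:
  root=17; inorder splits into left=[1, 5, 13], right=[]
  root=5; inorder splits into left=[1], right=[13]
  root=13; inorder splits into left=[], right=[]
  root=1; inorder splits into left=[], right=[]
Reconstructed level-order: [17, 5, 1, 13]


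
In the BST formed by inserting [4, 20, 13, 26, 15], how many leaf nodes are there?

Tree built from: [4, 20, 13, 26, 15]
Tree (level-order array): [4, None, 20, 13, 26, None, 15]
Rule: A leaf has 0 children.
Per-node child counts:
  node 4: 1 child(ren)
  node 20: 2 child(ren)
  node 13: 1 child(ren)
  node 15: 0 child(ren)
  node 26: 0 child(ren)
Matching nodes: [15, 26]
Count of leaf nodes: 2


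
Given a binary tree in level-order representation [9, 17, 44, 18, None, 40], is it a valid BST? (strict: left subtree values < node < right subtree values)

Level-order array: [9, 17, 44, 18, None, 40]
Validate using subtree bounds (lo, hi): at each node, require lo < value < hi,
then recurse left with hi=value and right with lo=value.
Preorder trace (stopping at first violation):
  at node 9 with bounds (-inf, +inf): OK
  at node 17 with bounds (-inf, 9): VIOLATION
Node 17 violates its bound: not (-inf < 17 < 9).
Result: Not a valid BST


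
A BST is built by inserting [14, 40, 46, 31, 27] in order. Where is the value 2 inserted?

Starting tree (level order): [14, None, 40, 31, 46, 27]
Insertion path: 14
Result: insert 2 as left child of 14
Final tree (level order): [14, 2, 40, None, None, 31, 46, 27]


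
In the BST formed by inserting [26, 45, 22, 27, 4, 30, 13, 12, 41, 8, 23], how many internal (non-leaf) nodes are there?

Tree built from: [26, 45, 22, 27, 4, 30, 13, 12, 41, 8, 23]
Tree (level-order array): [26, 22, 45, 4, 23, 27, None, None, 13, None, None, None, 30, 12, None, None, 41, 8]
Rule: An internal node has at least one child.
Per-node child counts:
  node 26: 2 child(ren)
  node 22: 2 child(ren)
  node 4: 1 child(ren)
  node 13: 1 child(ren)
  node 12: 1 child(ren)
  node 8: 0 child(ren)
  node 23: 0 child(ren)
  node 45: 1 child(ren)
  node 27: 1 child(ren)
  node 30: 1 child(ren)
  node 41: 0 child(ren)
Matching nodes: [26, 22, 4, 13, 12, 45, 27, 30]
Count of internal (non-leaf) nodes: 8


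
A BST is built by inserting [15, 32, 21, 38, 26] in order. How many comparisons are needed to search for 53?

Search path for 53: 15 -> 32 -> 38
Found: False
Comparisons: 3


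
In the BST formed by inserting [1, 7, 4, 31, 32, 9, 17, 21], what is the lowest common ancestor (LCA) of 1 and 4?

Tree insertion order: [1, 7, 4, 31, 32, 9, 17, 21]
Tree (level-order array): [1, None, 7, 4, 31, None, None, 9, 32, None, 17, None, None, None, 21]
In a BST, the LCA of p=1, q=4 is the first node v on the
root-to-leaf path with p <= v <= q (go left if both < v, right if both > v).
Walk from root:
  at 1: 1 <= 1 <= 4, this is the LCA
LCA = 1


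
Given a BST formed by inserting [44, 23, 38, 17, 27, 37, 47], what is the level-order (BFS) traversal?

Tree insertion order: [44, 23, 38, 17, 27, 37, 47]
Tree (level-order array): [44, 23, 47, 17, 38, None, None, None, None, 27, None, None, 37]
BFS from the root, enqueuing left then right child of each popped node:
  queue [44] -> pop 44, enqueue [23, 47], visited so far: [44]
  queue [23, 47] -> pop 23, enqueue [17, 38], visited so far: [44, 23]
  queue [47, 17, 38] -> pop 47, enqueue [none], visited so far: [44, 23, 47]
  queue [17, 38] -> pop 17, enqueue [none], visited so far: [44, 23, 47, 17]
  queue [38] -> pop 38, enqueue [27], visited so far: [44, 23, 47, 17, 38]
  queue [27] -> pop 27, enqueue [37], visited so far: [44, 23, 47, 17, 38, 27]
  queue [37] -> pop 37, enqueue [none], visited so far: [44, 23, 47, 17, 38, 27, 37]
Result: [44, 23, 47, 17, 38, 27, 37]


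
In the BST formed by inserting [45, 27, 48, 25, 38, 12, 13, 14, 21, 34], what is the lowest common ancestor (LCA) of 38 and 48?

Tree insertion order: [45, 27, 48, 25, 38, 12, 13, 14, 21, 34]
Tree (level-order array): [45, 27, 48, 25, 38, None, None, 12, None, 34, None, None, 13, None, None, None, 14, None, 21]
In a BST, the LCA of p=38, q=48 is the first node v on the
root-to-leaf path with p <= v <= q (go left if both < v, right if both > v).
Walk from root:
  at 45: 38 <= 45 <= 48, this is the LCA
LCA = 45


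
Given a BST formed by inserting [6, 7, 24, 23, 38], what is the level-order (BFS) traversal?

Tree insertion order: [6, 7, 24, 23, 38]
Tree (level-order array): [6, None, 7, None, 24, 23, 38]
BFS from the root, enqueuing left then right child of each popped node:
  queue [6] -> pop 6, enqueue [7], visited so far: [6]
  queue [7] -> pop 7, enqueue [24], visited so far: [6, 7]
  queue [24] -> pop 24, enqueue [23, 38], visited so far: [6, 7, 24]
  queue [23, 38] -> pop 23, enqueue [none], visited so far: [6, 7, 24, 23]
  queue [38] -> pop 38, enqueue [none], visited so far: [6, 7, 24, 23, 38]
Result: [6, 7, 24, 23, 38]


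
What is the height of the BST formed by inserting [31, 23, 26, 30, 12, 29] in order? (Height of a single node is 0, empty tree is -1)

Insertion order: [31, 23, 26, 30, 12, 29]
Tree (level-order array): [31, 23, None, 12, 26, None, None, None, 30, 29]
Compute height bottom-up (empty subtree = -1):
  height(12) = 1 + max(-1, -1) = 0
  height(29) = 1 + max(-1, -1) = 0
  height(30) = 1 + max(0, -1) = 1
  height(26) = 1 + max(-1, 1) = 2
  height(23) = 1 + max(0, 2) = 3
  height(31) = 1 + max(3, -1) = 4
Height = 4


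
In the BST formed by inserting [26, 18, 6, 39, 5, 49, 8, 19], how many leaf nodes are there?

Tree built from: [26, 18, 6, 39, 5, 49, 8, 19]
Tree (level-order array): [26, 18, 39, 6, 19, None, 49, 5, 8]
Rule: A leaf has 0 children.
Per-node child counts:
  node 26: 2 child(ren)
  node 18: 2 child(ren)
  node 6: 2 child(ren)
  node 5: 0 child(ren)
  node 8: 0 child(ren)
  node 19: 0 child(ren)
  node 39: 1 child(ren)
  node 49: 0 child(ren)
Matching nodes: [5, 8, 19, 49]
Count of leaf nodes: 4


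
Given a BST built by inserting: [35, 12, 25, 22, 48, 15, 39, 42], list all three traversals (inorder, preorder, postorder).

Tree insertion order: [35, 12, 25, 22, 48, 15, 39, 42]
Tree (level-order array): [35, 12, 48, None, 25, 39, None, 22, None, None, 42, 15]
Inorder (L, root, R): [12, 15, 22, 25, 35, 39, 42, 48]
Preorder (root, L, R): [35, 12, 25, 22, 15, 48, 39, 42]
Postorder (L, R, root): [15, 22, 25, 12, 42, 39, 48, 35]


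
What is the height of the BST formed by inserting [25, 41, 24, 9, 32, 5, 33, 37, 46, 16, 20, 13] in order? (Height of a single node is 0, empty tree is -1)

Insertion order: [25, 41, 24, 9, 32, 5, 33, 37, 46, 16, 20, 13]
Tree (level-order array): [25, 24, 41, 9, None, 32, 46, 5, 16, None, 33, None, None, None, None, 13, 20, None, 37]
Compute height bottom-up (empty subtree = -1):
  height(5) = 1 + max(-1, -1) = 0
  height(13) = 1 + max(-1, -1) = 0
  height(20) = 1 + max(-1, -1) = 0
  height(16) = 1 + max(0, 0) = 1
  height(9) = 1 + max(0, 1) = 2
  height(24) = 1 + max(2, -1) = 3
  height(37) = 1 + max(-1, -1) = 0
  height(33) = 1 + max(-1, 0) = 1
  height(32) = 1 + max(-1, 1) = 2
  height(46) = 1 + max(-1, -1) = 0
  height(41) = 1 + max(2, 0) = 3
  height(25) = 1 + max(3, 3) = 4
Height = 4


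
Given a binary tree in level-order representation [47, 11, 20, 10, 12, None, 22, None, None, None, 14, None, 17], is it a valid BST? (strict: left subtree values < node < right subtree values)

Level-order array: [47, 11, 20, 10, 12, None, 22, None, None, None, 14, None, 17]
Validate using subtree bounds (lo, hi): at each node, require lo < value < hi,
then recurse left with hi=value and right with lo=value.
Preorder trace (stopping at first violation):
  at node 47 with bounds (-inf, +inf): OK
  at node 11 with bounds (-inf, 47): OK
  at node 10 with bounds (-inf, 11): OK
  at node 12 with bounds (11, 47): OK
  at node 14 with bounds (12, 47): OK
  at node 20 with bounds (47, +inf): VIOLATION
Node 20 violates its bound: not (47 < 20 < +inf).
Result: Not a valid BST


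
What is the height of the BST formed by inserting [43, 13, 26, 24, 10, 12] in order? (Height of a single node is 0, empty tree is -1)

Insertion order: [43, 13, 26, 24, 10, 12]
Tree (level-order array): [43, 13, None, 10, 26, None, 12, 24]
Compute height bottom-up (empty subtree = -1):
  height(12) = 1 + max(-1, -1) = 0
  height(10) = 1 + max(-1, 0) = 1
  height(24) = 1 + max(-1, -1) = 0
  height(26) = 1 + max(0, -1) = 1
  height(13) = 1 + max(1, 1) = 2
  height(43) = 1 + max(2, -1) = 3
Height = 3


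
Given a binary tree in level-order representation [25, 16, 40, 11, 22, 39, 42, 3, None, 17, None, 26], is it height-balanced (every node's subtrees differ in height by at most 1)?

Tree (level-order array): [25, 16, 40, 11, 22, 39, 42, 3, None, 17, None, 26]
Definition: a tree is height-balanced if, at every node, |h(left) - h(right)| <= 1 (empty subtree has height -1).
Bottom-up per-node check:
  node 3: h_left=-1, h_right=-1, diff=0 [OK], height=0
  node 11: h_left=0, h_right=-1, diff=1 [OK], height=1
  node 17: h_left=-1, h_right=-1, diff=0 [OK], height=0
  node 22: h_left=0, h_right=-1, diff=1 [OK], height=1
  node 16: h_left=1, h_right=1, diff=0 [OK], height=2
  node 26: h_left=-1, h_right=-1, diff=0 [OK], height=0
  node 39: h_left=0, h_right=-1, diff=1 [OK], height=1
  node 42: h_left=-1, h_right=-1, diff=0 [OK], height=0
  node 40: h_left=1, h_right=0, diff=1 [OK], height=2
  node 25: h_left=2, h_right=2, diff=0 [OK], height=3
All nodes satisfy the balance condition.
Result: Balanced


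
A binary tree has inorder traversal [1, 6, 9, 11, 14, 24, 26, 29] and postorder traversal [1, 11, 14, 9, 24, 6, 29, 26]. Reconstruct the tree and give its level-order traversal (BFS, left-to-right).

Inorder:   [1, 6, 9, 11, 14, 24, 26, 29]
Postorder: [1, 11, 14, 9, 24, 6, 29, 26]
Algorithm: postorder visits root last, so walk postorder right-to-left;
each value is the root of the current inorder slice — split it at that
value, recurse on the right subtree first, then the left.
Recursive splits:
  root=26; inorder splits into left=[1, 6, 9, 11, 14, 24], right=[29]
  root=29; inorder splits into left=[], right=[]
  root=6; inorder splits into left=[1], right=[9, 11, 14, 24]
  root=24; inorder splits into left=[9, 11, 14], right=[]
  root=9; inorder splits into left=[], right=[11, 14]
  root=14; inorder splits into left=[11], right=[]
  root=11; inorder splits into left=[], right=[]
  root=1; inorder splits into left=[], right=[]
Reconstructed level-order: [26, 6, 29, 1, 24, 9, 14, 11]


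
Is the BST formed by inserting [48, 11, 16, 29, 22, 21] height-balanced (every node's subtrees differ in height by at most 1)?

Tree (level-order array): [48, 11, None, None, 16, None, 29, 22, None, 21]
Definition: a tree is height-balanced if, at every node, |h(left) - h(right)| <= 1 (empty subtree has height -1).
Bottom-up per-node check:
  node 21: h_left=-1, h_right=-1, diff=0 [OK], height=0
  node 22: h_left=0, h_right=-1, diff=1 [OK], height=1
  node 29: h_left=1, h_right=-1, diff=2 [FAIL (|1--1|=2 > 1)], height=2
  node 16: h_left=-1, h_right=2, diff=3 [FAIL (|-1-2|=3 > 1)], height=3
  node 11: h_left=-1, h_right=3, diff=4 [FAIL (|-1-3|=4 > 1)], height=4
  node 48: h_left=4, h_right=-1, diff=5 [FAIL (|4--1|=5 > 1)], height=5
Node 29 violates the condition: |1 - -1| = 2 > 1.
Result: Not balanced


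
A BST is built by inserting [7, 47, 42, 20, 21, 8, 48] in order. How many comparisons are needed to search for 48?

Search path for 48: 7 -> 47 -> 48
Found: True
Comparisons: 3


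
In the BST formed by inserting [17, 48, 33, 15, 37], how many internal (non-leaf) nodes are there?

Tree built from: [17, 48, 33, 15, 37]
Tree (level-order array): [17, 15, 48, None, None, 33, None, None, 37]
Rule: An internal node has at least one child.
Per-node child counts:
  node 17: 2 child(ren)
  node 15: 0 child(ren)
  node 48: 1 child(ren)
  node 33: 1 child(ren)
  node 37: 0 child(ren)
Matching nodes: [17, 48, 33]
Count of internal (non-leaf) nodes: 3


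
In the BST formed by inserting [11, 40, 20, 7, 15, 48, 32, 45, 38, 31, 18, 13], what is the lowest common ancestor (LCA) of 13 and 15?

Tree insertion order: [11, 40, 20, 7, 15, 48, 32, 45, 38, 31, 18, 13]
Tree (level-order array): [11, 7, 40, None, None, 20, 48, 15, 32, 45, None, 13, 18, 31, 38]
In a BST, the LCA of p=13, q=15 is the first node v on the
root-to-leaf path with p <= v <= q (go left if both < v, right if both > v).
Walk from root:
  at 11: both 13 and 15 > 11, go right
  at 40: both 13 and 15 < 40, go left
  at 20: both 13 and 15 < 20, go left
  at 15: 13 <= 15 <= 15, this is the LCA
LCA = 15


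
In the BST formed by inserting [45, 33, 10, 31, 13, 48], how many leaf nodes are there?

Tree built from: [45, 33, 10, 31, 13, 48]
Tree (level-order array): [45, 33, 48, 10, None, None, None, None, 31, 13]
Rule: A leaf has 0 children.
Per-node child counts:
  node 45: 2 child(ren)
  node 33: 1 child(ren)
  node 10: 1 child(ren)
  node 31: 1 child(ren)
  node 13: 0 child(ren)
  node 48: 0 child(ren)
Matching nodes: [13, 48]
Count of leaf nodes: 2


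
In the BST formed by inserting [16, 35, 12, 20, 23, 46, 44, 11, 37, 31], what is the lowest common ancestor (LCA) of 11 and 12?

Tree insertion order: [16, 35, 12, 20, 23, 46, 44, 11, 37, 31]
Tree (level-order array): [16, 12, 35, 11, None, 20, 46, None, None, None, 23, 44, None, None, 31, 37]
In a BST, the LCA of p=11, q=12 is the first node v on the
root-to-leaf path with p <= v <= q (go left if both < v, right if both > v).
Walk from root:
  at 16: both 11 and 12 < 16, go left
  at 12: 11 <= 12 <= 12, this is the LCA
LCA = 12


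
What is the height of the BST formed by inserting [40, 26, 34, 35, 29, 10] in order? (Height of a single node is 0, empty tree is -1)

Insertion order: [40, 26, 34, 35, 29, 10]
Tree (level-order array): [40, 26, None, 10, 34, None, None, 29, 35]
Compute height bottom-up (empty subtree = -1):
  height(10) = 1 + max(-1, -1) = 0
  height(29) = 1 + max(-1, -1) = 0
  height(35) = 1 + max(-1, -1) = 0
  height(34) = 1 + max(0, 0) = 1
  height(26) = 1 + max(0, 1) = 2
  height(40) = 1 + max(2, -1) = 3
Height = 3


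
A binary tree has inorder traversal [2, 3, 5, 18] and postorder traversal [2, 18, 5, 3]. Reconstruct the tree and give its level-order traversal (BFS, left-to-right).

Inorder:   [2, 3, 5, 18]
Postorder: [2, 18, 5, 3]
Algorithm: postorder visits root last, so walk postorder right-to-left;
each value is the root of the current inorder slice — split it at that
value, recurse on the right subtree first, then the left.
Recursive splits:
  root=3; inorder splits into left=[2], right=[5, 18]
  root=5; inorder splits into left=[], right=[18]
  root=18; inorder splits into left=[], right=[]
  root=2; inorder splits into left=[], right=[]
Reconstructed level-order: [3, 2, 5, 18]


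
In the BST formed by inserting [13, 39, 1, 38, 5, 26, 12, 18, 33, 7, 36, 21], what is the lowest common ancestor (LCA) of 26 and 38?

Tree insertion order: [13, 39, 1, 38, 5, 26, 12, 18, 33, 7, 36, 21]
Tree (level-order array): [13, 1, 39, None, 5, 38, None, None, 12, 26, None, 7, None, 18, 33, None, None, None, 21, None, 36]
In a BST, the LCA of p=26, q=38 is the first node v on the
root-to-leaf path with p <= v <= q (go left if both < v, right if both > v).
Walk from root:
  at 13: both 26 and 38 > 13, go right
  at 39: both 26 and 38 < 39, go left
  at 38: 26 <= 38 <= 38, this is the LCA
LCA = 38


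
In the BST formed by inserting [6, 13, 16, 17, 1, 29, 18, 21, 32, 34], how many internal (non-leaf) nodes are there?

Tree built from: [6, 13, 16, 17, 1, 29, 18, 21, 32, 34]
Tree (level-order array): [6, 1, 13, None, None, None, 16, None, 17, None, 29, 18, 32, None, 21, None, 34]
Rule: An internal node has at least one child.
Per-node child counts:
  node 6: 2 child(ren)
  node 1: 0 child(ren)
  node 13: 1 child(ren)
  node 16: 1 child(ren)
  node 17: 1 child(ren)
  node 29: 2 child(ren)
  node 18: 1 child(ren)
  node 21: 0 child(ren)
  node 32: 1 child(ren)
  node 34: 0 child(ren)
Matching nodes: [6, 13, 16, 17, 29, 18, 32]
Count of internal (non-leaf) nodes: 7


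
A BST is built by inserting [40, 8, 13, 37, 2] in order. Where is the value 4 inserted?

Starting tree (level order): [40, 8, None, 2, 13, None, None, None, 37]
Insertion path: 40 -> 8 -> 2
Result: insert 4 as right child of 2
Final tree (level order): [40, 8, None, 2, 13, None, 4, None, 37]


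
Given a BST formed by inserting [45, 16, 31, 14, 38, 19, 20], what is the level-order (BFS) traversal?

Tree insertion order: [45, 16, 31, 14, 38, 19, 20]
Tree (level-order array): [45, 16, None, 14, 31, None, None, 19, 38, None, 20]
BFS from the root, enqueuing left then right child of each popped node:
  queue [45] -> pop 45, enqueue [16], visited so far: [45]
  queue [16] -> pop 16, enqueue [14, 31], visited so far: [45, 16]
  queue [14, 31] -> pop 14, enqueue [none], visited so far: [45, 16, 14]
  queue [31] -> pop 31, enqueue [19, 38], visited so far: [45, 16, 14, 31]
  queue [19, 38] -> pop 19, enqueue [20], visited so far: [45, 16, 14, 31, 19]
  queue [38, 20] -> pop 38, enqueue [none], visited so far: [45, 16, 14, 31, 19, 38]
  queue [20] -> pop 20, enqueue [none], visited so far: [45, 16, 14, 31, 19, 38, 20]
Result: [45, 16, 14, 31, 19, 38, 20]


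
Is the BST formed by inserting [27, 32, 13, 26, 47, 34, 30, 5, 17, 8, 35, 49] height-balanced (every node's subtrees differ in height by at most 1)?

Tree (level-order array): [27, 13, 32, 5, 26, 30, 47, None, 8, 17, None, None, None, 34, 49, None, None, None, None, None, 35]
Definition: a tree is height-balanced if, at every node, |h(left) - h(right)| <= 1 (empty subtree has height -1).
Bottom-up per-node check:
  node 8: h_left=-1, h_right=-1, diff=0 [OK], height=0
  node 5: h_left=-1, h_right=0, diff=1 [OK], height=1
  node 17: h_left=-1, h_right=-1, diff=0 [OK], height=0
  node 26: h_left=0, h_right=-1, diff=1 [OK], height=1
  node 13: h_left=1, h_right=1, diff=0 [OK], height=2
  node 30: h_left=-1, h_right=-1, diff=0 [OK], height=0
  node 35: h_left=-1, h_right=-1, diff=0 [OK], height=0
  node 34: h_left=-1, h_right=0, diff=1 [OK], height=1
  node 49: h_left=-1, h_right=-1, diff=0 [OK], height=0
  node 47: h_left=1, h_right=0, diff=1 [OK], height=2
  node 32: h_left=0, h_right=2, diff=2 [FAIL (|0-2|=2 > 1)], height=3
  node 27: h_left=2, h_right=3, diff=1 [OK], height=4
Node 32 violates the condition: |0 - 2| = 2 > 1.
Result: Not balanced


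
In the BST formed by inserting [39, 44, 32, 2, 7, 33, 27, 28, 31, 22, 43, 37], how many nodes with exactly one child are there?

Tree built from: [39, 44, 32, 2, 7, 33, 27, 28, 31, 22, 43, 37]
Tree (level-order array): [39, 32, 44, 2, 33, 43, None, None, 7, None, 37, None, None, None, 27, None, None, 22, 28, None, None, None, 31]
Rule: These are nodes with exactly 1 non-null child.
Per-node child counts:
  node 39: 2 child(ren)
  node 32: 2 child(ren)
  node 2: 1 child(ren)
  node 7: 1 child(ren)
  node 27: 2 child(ren)
  node 22: 0 child(ren)
  node 28: 1 child(ren)
  node 31: 0 child(ren)
  node 33: 1 child(ren)
  node 37: 0 child(ren)
  node 44: 1 child(ren)
  node 43: 0 child(ren)
Matching nodes: [2, 7, 28, 33, 44]
Count of nodes with exactly one child: 5


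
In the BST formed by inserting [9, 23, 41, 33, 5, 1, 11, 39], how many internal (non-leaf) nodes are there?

Tree built from: [9, 23, 41, 33, 5, 1, 11, 39]
Tree (level-order array): [9, 5, 23, 1, None, 11, 41, None, None, None, None, 33, None, None, 39]
Rule: An internal node has at least one child.
Per-node child counts:
  node 9: 2 child(ren)
  node 5: 1 child(ren)
  node 1: 0 child(ren)
  node 23: 2 child(ren)
  node 11: 0 child(ren)
  node 41: 1 child(ren)
  node 33: 1 child(ren)
  node 39: 0 child(ren)
Matching nodes: [9, 5, 23, 41, 33]
Count of internal (non-leaf) nodes: 5


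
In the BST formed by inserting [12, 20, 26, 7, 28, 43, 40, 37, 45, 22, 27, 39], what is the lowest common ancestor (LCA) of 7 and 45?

Tree insertion order: [12, 20, 26, 7, 28, 43, 40, 37, 45, 22, 27, 39]
Tree (level-order array): [12, 7, 20, None, None, None, 26, 22, 28, None, None, 27, 43, None, None, 40, 45, 37, None, None, None, None, 39]
In a BST, the LCA of p=7, q=45 is the first node v on the
root-to-leaf path with p <= v <= q (go left if both < v, right if both > v).
Walk from root:
  at 12: 7 <= 12 <= 45, this is the LCA
LCA = 12


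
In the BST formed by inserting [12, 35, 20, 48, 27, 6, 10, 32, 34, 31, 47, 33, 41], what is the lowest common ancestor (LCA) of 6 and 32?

Tree insertion order: [12, 35, 20, 48, 27, 6, 10, 32, 34, 31, 47, 33, 41]
Tree (level-order array): [12, 6, 35, None, 10, 20, 48, None, None, None, 27, 47, None, None, 32, 41, None, 31, 34, None, None, None, None, 33]
In a BST, the LCA of p=6, q=32 is the first node v on the
root-to-leaf path with p <= v <= q (go left if both < v, right if both > v).
Walk from root:
  at 12: 6 <= 12 <= 32, this is the LCA
LCA = 12


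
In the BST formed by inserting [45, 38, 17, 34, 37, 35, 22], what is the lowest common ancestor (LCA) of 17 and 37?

Tree insertion order: [45, 38, 17, 34, 37, 35, 22]
Tree (level-order array): [45, 38, None, 17, None, None, 34, 22, 37, None, None, 35]
In a BST, the LCA of p=17, q=37 is the first node v on the
root-to-leaf path with p <= v <= q (go left if both < v, right if both > v).
Walk from root:
  at 45: both 17 and 37 < 45, go left
  at 38: both 17 and 37 < 38, go left
  at 17: 17 <= 17 <= 37, this is the LCA
LCA = 17


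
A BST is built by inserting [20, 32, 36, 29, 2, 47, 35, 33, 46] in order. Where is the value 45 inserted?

Starting tree (level order): [20, 2, 32, None, None, 29, 36, None, None, 35, 47, 33, None, 46]
Insertion path: 20 -> 32 -> 36 -> 47 -> 46
Result: insert 45 as left child of 46
Final tree (level order): [20, 2, 32, None, None, 29, 36, None, None, 35, 47, 33, None, 46, None, None, None, 45]


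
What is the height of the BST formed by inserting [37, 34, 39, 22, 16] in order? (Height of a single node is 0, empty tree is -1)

Insertion order: [37, 34, 39, 22, 16]
Tree (level-order array): [37, 34, 39, 22, None, None, None, 16]
Compute height bottom-up (empty subtree = -1):
  height(16) = 1 + max(-1, -1) = 0
  height(22) = 1 + max(0, -1) = 1
  height(34) = 1 + max(1, -1) = 2
  height(39) = 1 + max(-1, -1) = 0
  height(37) = 1 + max(2, 0) = 3
Height = 3


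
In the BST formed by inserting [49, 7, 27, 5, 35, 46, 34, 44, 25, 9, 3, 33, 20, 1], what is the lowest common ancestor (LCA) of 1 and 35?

Tree insertion order: [49, 7, 27, 5, 35, 46, 34, 44, 25, 9, 3, 33, 20, 1]
Tree (level-order array): [49, 7, None, 5, 27, 3, None, 25, 35, 1, None, 9, None, 34, 46, None, None, None, 20, 33, None, 44]
In a BST, the LCA of p=1, q=35 is the first node v on the
root-to-leaf path with p <= v <= q (go left if both < v, right if both > v).
Walk from root:
  at 49: both 1 and 35 < 49, go left
  at 7: 1 <= 7 <= 35, this is the LCA
LCA = 7


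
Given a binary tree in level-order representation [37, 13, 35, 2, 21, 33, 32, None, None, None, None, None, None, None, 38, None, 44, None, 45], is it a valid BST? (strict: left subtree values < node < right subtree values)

Level-order array: [37, 13, 35, 2, 21, 33, 32, None, None, None, None, None, None, None, 38, None, 44, None, 45]
Validate using subtree bounds (lo, hi): at each node, require lo < value < hi,
then recurse left with hi=value and right with lo=value.
Preorder trace (stopping at first violation):
  at node 37 with bounds (-inf, +inf): OK
  at node 13 with bounds (-inf, 37): OK
  at node 2 with bounds (-inf, 13): OK
  at node 21 with bounds (13, 37): OK
  at node 35 with bounds (37, +inf): VIOLATION
Node 35 violates its bound: not (37 < 35 < +inf).
Result: Not a valid BST


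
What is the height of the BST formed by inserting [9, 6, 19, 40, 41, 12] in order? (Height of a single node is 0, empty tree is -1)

Insertion order: [9, 6, 19, 40, 41, 12]
Tree (level-order array): [9, 6, 19, None, None, 12, 40, None, None, None, 41]
Compute height bottom-up (empty subtree = -1):
  height(6) = 1 + max(-1, -1) = 0
  height(12) = 1 + max(-1, -1) = 0
  height(41) = 1 + max(-1, -1) = 0
  height(40) = 1 + max(-1, 0) = 1
  height(19) = 1 + max(0, 1) = 2
  height(9) = 1 + max(0, 2) = 3
Height = 3


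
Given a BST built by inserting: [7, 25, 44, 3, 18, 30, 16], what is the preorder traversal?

Tree insertion order: [7, 25, 44, 3, 18, 30, 16]
Tree (level-order array): [7, 3, 25, None, None, 18, 44, 16, None, 30]
Preorder traversal: [7, 3, 25, 18, 16, 44, 30]


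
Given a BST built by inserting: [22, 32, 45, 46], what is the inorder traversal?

Tree insertion order: [22, 32, 45, 46]
Tree (level-order array): [22, None, 32, None, 45, None, 46]
Inorder traversal: [22, 32, 45, 46]


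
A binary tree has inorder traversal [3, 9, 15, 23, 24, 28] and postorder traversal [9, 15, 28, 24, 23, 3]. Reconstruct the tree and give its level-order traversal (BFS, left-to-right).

Inorder:   [3, 9, 15, 23, 24, 28]
Postorder: [9, 15, 28, 24, 23, 3]
Algorithm: postorder visits root last, so walk postorder right-to-left;
each value is the root of the current inorder slice — split it at that
value, recurse on the right subtree first, then the left.
Recursive splits:
  root=3; inorder splits into left=[], right=[9, 15, 23, 24, 28]
  root=23; inorder splits into left=[9, 15], right=[24, 28]
  root=24; inorder splits into left=[], right=[28]
  root=28; inorder splits into left=[], right=[]
  root=15; inorder splits into left=[9], right=[]
  root=9; inorder splits into left=[], right=[]
Reconstructed level-order: [3, 23, 15, 24, 9, 28]


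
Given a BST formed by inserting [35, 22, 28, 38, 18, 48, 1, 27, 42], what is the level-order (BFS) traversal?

Tree insertion order: [35, 22, 28, 38, 18, 48, 1, 27, 42]
Tree (level-order array): [35, 22, 38, 18, 28, None, 48, 1, None, 27, None, 42]
BFS from the root, enqueuing left then right child of each popped node:
  queue [35] -> pop 35, enqueue [22, 38], visited so far: [35]
  queue [22, 38] -> pop 22, enqueue [18, 28], visited so far: [35, 22]
  queue [38, 18, 28] -> pop 38, enqueue [48], visited so far: [35, 22, 38]
  queue [18, 28, 48] -> pop 18, enqueue [1], visited so far: [35, 22, 38, 18]
  queue [28, 48, 1] -> pop 28, enqueue [27], visited so far: [35, 22, 38, 18, 28]
  queue [48, 1, 27] -> pop 48, enqueue [42], visited so far: [35, 22, 38, 18, 28, 48]
  queue [1, 27, 42] -> pop 1, enqueue [none], visited so far: [35, 22, 38, 18, 28, 48, 1]
  queue [27, 42] -> pop 27, enqueue [none], visited so far: [35, 22, 38, 18, 28, 48, 1, 27]
  queue [42] -> pop 42, enqueue [none], visited so far: [35, 22, 38, 18, 28, 48, 1, 27, 42]
Result: [35, 22, 38, 18, 28, 48, 1, 27, 42]


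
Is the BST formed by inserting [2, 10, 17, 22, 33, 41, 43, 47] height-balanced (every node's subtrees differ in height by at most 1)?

Tree (level-order array): [2, None, 10, None, 17, None, 22, None, 33, None, 41, None, 43, None, 47]
Definition: a tree is height-balanced if, at every node, |h(left) - h(right)| <= 1 (empty subtree has height -1).
Bottom-up per-node check:
  node 47: h_left=-1, h_right=-1, diff=0 [OK], height=0
  node 43: h_left=-1, h_right=0, diff=1 [OK], height=1
  node 41: h_left=-1, h_right=1, diff=2 [FAIL (|-1-1|=2 > 1)], height=2
  node 33: h_left=-1, h_right=2, diff=3 [FAIL (|-1-2|=3 > 1)], height=3
  node 22: h_left=-1, h_right=3, diff=4 [FAIL (|-1-3|=4 > 1)], height=4
  node 17: h_left=-1, h_right=4, diff=5 [FAIL (|-1-4|=5 > 1)], height=5
  node 10: h_left=-1, h_right=5, diff=6 [FAIL (|-1-5|=6 > 1)], height=6
  node 2: h_left=-1, h_right=6, diff=7 [FAIL (|-1-6|=7 > 1)], height=7
Node 41 violates the condition: |-1 - 1| = 2 > 1.
Result: Not balanced


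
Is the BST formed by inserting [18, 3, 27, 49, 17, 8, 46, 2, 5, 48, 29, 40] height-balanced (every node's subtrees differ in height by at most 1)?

Tree (level-order array): [18, 3, 27, 2, 17, None, 49, None, None, 8, None, 46, None, 5, None, 29, 48, None, None, None, 40]
Definition: a tree is height-balanced if, at every node, |h(left) - h(right)| <= 1 (empty subtree has height -1).
Bottom-up per-node check:
  node 2: h_left=-1, h_right=-1, diff=0 [OK], height=0
  node 5: h_left=-1, h_right=-1, diff=0 [OK], height=0
  node 8: h_left=0, h_right=-1, diff=1 [OK], height=1
  node 17: h_left=1, h_right=-1, diff=2 [FAIL (|1--1|=2 > 1)], height=2
  node 3: h_left=0, h_right=2, diff=2 [FAIL (|0-2|=2 > 1)], height=3
  node 40: h_left=-1, h_right=-1, diff=0 [OK], height=0
  node 29: h_left=-1, h_right=0, diff=1 [OK], height=1
  node 48: h_left=-1, h_right=-1, diff=0 [OK], height=0
  node 46: h_left=1, h_right=0, diff=1 [OK], height=2
  node 49: h_left=2, h_right=-1, diff=3 [FAIL (|2--1|=3 > 1)], height=3
  node 27: h_left=-1, h_right=3, diff=4 [FAIL (|-1-3|=4 > 1)], height=4
  node 18: h_left=3, h_right=4, diff=1 [OK], height=5
Node 17 violates the condition: |1 - -1| = 2 > 1.
Result: Not balanced


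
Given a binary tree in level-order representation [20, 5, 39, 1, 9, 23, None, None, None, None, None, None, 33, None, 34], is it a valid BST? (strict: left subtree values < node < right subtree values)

Level-order array: [20, 5, 39, 1, 9, 23, None, None, None, None, None, None, 33, None, 34]
Validate using subtree bounds (lo, hi): at each node, require lo < value < hi,
then recurse left with hi=value and right with lo=value.
Preorder trace (stopping at first violation):
  at node 20 with bounds (-inf, +inf): OK
  at node 5 with bounds (-inf, 20): OK
  at node 1 with bounds (-inf, 5): OK
  at node 9 with bounds (5, 20): OK
  at node 39 with bounds (20, +inf): OK
  at node 23 with bounds (20, 39): OK
  at node 33 with bounds (23, 39): OK
  at node 34 with bounds (33, 39): OK
No violation found at any node.
Result: Valid BST


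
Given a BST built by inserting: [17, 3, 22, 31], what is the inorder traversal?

Tree insertion order: [17, 3, 22, 31]
Tree (level-order array): [17, 3, 22, None, None, None, 31]
Inorder traversal: [3, 17, 22, 31]


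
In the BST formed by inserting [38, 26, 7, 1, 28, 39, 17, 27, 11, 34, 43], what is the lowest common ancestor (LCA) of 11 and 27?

Tree insertion order: [38, 26, 7, 1, 28, 39, 17, 27, 11, 34, 43]
Tree (level-order array): [38, 26, 39, 7, 28, None, 43, 1, 17, 27, 34, None, None, None, None, 11]
In a BST, the LCA of p=11, q=27 is the first node v on the
root-to-leaf path with p <= v <= q (go left if both < v, right if both > v).
Walk from root:
  at 38: both 11 and 27 < 38, go left
  at 26: 11 <= 26 <= 27, this is the LCA
LCA = 26


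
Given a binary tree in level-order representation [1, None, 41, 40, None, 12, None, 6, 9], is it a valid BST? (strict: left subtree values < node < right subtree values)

Level-order array: [1, None, 41, 40, None, 12, None, 6, 9]
Validate using subtree bounds (lo, hi): at each node, require lo < value < hi,
then recurse left with hi=value and right with lo=value.
Preorder trace (stopping at first violation):
  at node 1 with bounds (-inf, +inf): OK
  at node 41 with bounds (1, +inf): OK
  at node 40 with bounds (1, 41): OK
  at node 12 with bounds (1, 40): OK
  at node 6 with bounds (1, 12): OK
  at node 9 with bounds (12, 40): VIOLATION
Node 9 violates its bound: not (12 < 9 < 40).
Result: Not a valid BST


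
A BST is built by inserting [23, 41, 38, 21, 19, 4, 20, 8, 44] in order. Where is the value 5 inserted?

Starting tree (level order): [23, 21, 41, 19, None, 38, 44, 4, 20, None, None, None, None, None, 8]
Insertion path: 23 -> 21 -> 19 -> 4 -> 8
Result: insert 5 as left child of 8
Final tree (level order): [23, 21, 41, 19, None, 38, 44, 4, 20, None, None, None, None, None, 8, None, None, 5]


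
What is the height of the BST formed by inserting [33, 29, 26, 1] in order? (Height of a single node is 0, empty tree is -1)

Insertion order: [33, 29, 26, 1]
Tree (level-order array): [33, 29, None, 26, None, 1]
Compute height bottom-up (empty subtree = -1):
  height(1) = 1 + max(-1, -1) = 0
  height(26) = 1 + max(0, -1) = 1
  height(29) = 1 + max(1, -1) = 2
  height(33) = 1 + max(2, -1) = 3
Height = 3


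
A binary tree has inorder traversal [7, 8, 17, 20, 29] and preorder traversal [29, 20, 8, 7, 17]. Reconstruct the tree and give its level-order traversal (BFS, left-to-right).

Inorder:  [7, 8, 17, 20, 29]
Preorder: [29, 20, 8, 7, 17]
Algorithm: preorder visits root first, so consume preorder in order;
for each root, split the current inorder slice at that value into
left-subtree inorder and right-subtree inorder, then recurse.
Recursive splits:
  root=29; inorder splits into left=[7, 8, 17, 20], right=[]
  root=20; inorder splits into left=[7, 8, 17], right=[]
  root=8; inorder splits into left=[7], right=[17]
  root=7; inorder splits into left=[], right=[]
  root=17; inorder splits into left=[], right=[]
Reconstructed level-order: [29, 20, 8, 7, 17]


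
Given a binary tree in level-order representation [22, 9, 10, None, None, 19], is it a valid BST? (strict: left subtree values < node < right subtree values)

Level-order array: [22, 9, 10, None, None, 19]
Validate using subtree bounds (lo, hi): at each node, require lo < value < hi,
then recurse left with hi=value and right with lo=value.
Preorder trace (stopping at first violation):
  at node 22 with bounds (-inf, +inf): OK
  at node 9 with bounds (-inf, 22): OK
  at node 10 with bounds (22, +inf): VIOLATION
Node 10 violates its bound: not (22 < 10 < +inf).
Result: Not a valid BST
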